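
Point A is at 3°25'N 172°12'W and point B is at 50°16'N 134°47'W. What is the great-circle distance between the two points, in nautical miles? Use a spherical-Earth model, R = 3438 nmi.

cos σ = sin φ₁ sin φ₂ + cos φ₁ cos φ₂ cos Δλ
      = sin(3.42°)sin(50.27°) + cos(3.42°)cos(50.27°)cos(37.42°) = 0.5526
σ = 56.453° → d = Rσ = 3438·0.98529 = 3387 nmi

3387 nmi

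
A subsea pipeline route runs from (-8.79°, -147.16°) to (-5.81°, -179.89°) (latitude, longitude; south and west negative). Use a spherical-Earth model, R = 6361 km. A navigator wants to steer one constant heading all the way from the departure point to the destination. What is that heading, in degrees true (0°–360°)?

Meridional parts: M(φ₁)=-0.1540, M(φ₂)=-0.1016 → ΔM = +0.0524;  Δλ = -0.5712 rad
tan C = Δλ / ΔM = -10.8929 → C = 275.25°

275.2°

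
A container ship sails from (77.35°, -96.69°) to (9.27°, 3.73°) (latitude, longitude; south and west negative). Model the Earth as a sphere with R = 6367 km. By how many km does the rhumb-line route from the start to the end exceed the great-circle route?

732 km

Great circle: cos σ = sin φ₁ sin φ₂ + cos φ₁ cos φ₂ cos Δλ,  σ = 1.4524 rad → d_gc = 9247.6 km
Rhumb line: Δψ = -2.0371, q = Δφ/Δψ = 0.5833, d_rh = R√(Δφ²+q²Δλ²) = 9980.0 km
Excess = 9980.0 − 9247.6 = 732.4 ≈ 732 km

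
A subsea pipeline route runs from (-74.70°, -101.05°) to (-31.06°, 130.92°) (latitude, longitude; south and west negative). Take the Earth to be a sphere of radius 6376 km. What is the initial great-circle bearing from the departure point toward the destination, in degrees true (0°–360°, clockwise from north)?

226.3°

N = sin Δλ·cos φ₂ = -0.6748;  D = cos φ₁ sin φ₂ − sin φ₁ cos φ₂ cos Δλ = -0.6452
initial course = atan2(N, D) = 226.28°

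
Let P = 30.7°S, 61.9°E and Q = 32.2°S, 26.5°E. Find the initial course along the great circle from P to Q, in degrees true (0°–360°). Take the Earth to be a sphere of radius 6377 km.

257.8°

N = sin Δλ·cos φ₂ = -0.4902;  D = cos φ₁ sin φ₂ − sin φ₁ cos φ₂ cos Δλ = -0.1060
initial course = atan2(N, D) = 257.79°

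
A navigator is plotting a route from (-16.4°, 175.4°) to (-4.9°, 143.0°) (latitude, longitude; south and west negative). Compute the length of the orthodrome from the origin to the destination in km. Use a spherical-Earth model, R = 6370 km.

3756 km

cos σ = sin φ₁ sin φ₂ + cos φ₁ cos φ₂ cos Δλ
      = sin(-16.40°)sin(-4.90°) + cos(-16.40°)cos(-4.90°)cos(-32.40°) = 0.8311
σ = 33.785° → d = Rσ = 6370·0.58966 = 3756 km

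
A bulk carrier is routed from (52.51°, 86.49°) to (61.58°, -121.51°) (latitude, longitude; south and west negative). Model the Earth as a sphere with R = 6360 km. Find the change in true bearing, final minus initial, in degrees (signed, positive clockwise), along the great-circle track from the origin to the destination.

At departure: θ₁ = atan2(sin Δλ cos φ₂, cos φ₁ sin φ₂ − sin φ₁ cos φ₂ cos Δλ) = 14.42°
At arrival: θ₂ = atan2(sin Δλ cos φ₁, −cos φ₂ sin φ₁ + sin φ₂ cos φ₁ cos Δλ) = 161.42°
Δθ = θ₂ − θ₁ = +147.0°

+147.0°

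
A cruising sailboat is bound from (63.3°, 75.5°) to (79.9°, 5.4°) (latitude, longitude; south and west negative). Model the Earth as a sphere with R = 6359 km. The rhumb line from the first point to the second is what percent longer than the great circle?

5.7%

Great circle: σ = 0.4362 rad → d_gc = Rσ = 2774.0 km
Rhumb: Δφ = +0.2897, Δλ = -1.2235, Δψ = +0.9879, q = Δφ/Δψ = 0.2933 → d_rh = R√(Δφ²+q²Δλ²) = 2932.7 km
Excess = (2932.7 − 2774.0) / 2774.0 = 158.7 / 2774.0 = 5.72% ≈ 5.7%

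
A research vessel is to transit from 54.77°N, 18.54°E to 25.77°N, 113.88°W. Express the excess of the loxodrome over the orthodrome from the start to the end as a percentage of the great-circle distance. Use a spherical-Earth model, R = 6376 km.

Great circle: σ = 1.5661 rad → d_gc = Rσ = 9985.4 km
Rhumb: Δφ = -0.5061, Δλ = -2.3112, Δψ = -0.6815, q = Δφ/Δψ = 0.7427 → d_rh = R√(Δφ²+q²Δλ²) = 11410.1 km
Excess = (11410.1 − 9985.4) / 9985.4 = 1424.7 / 9985.4 = 14.27% ≈ 14.3%

14.3%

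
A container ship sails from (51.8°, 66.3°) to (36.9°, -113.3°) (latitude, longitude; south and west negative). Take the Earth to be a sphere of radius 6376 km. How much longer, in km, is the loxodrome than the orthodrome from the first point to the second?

4110 km

Great circle: cos σ = sin φ₁ sin φ₂ + cos φ₁ cos φ₂ cos Δλ,  σ = 1.5935 rad → d_gc = 10160.0 km
Rhumb line: Δψ = -0.3667, q = Δφ/Δψ = 0.7092, d_rh = R√(Δφ²+q²Δλ²) = 14270.4 km
Excess = 14270.4 − 10160.0 = 4110.4 ≈ 4110 km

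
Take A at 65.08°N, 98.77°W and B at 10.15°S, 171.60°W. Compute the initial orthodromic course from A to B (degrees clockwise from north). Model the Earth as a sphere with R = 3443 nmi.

θ = atan2( sin Δλ·cos φ₂ ,  cos φ₁ sin φ₂ − sin φ₁ cos φ₂ cos Δλ )
  = atan2(-0.9405, -0.3378) = 250.24°

250.2°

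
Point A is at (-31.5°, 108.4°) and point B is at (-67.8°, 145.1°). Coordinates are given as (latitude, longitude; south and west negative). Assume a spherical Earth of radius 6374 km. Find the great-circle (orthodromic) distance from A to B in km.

4683 km

cos σ = sin φ₁ sin φ₂ + cos φ₁ cos φ₂ cos Δλ
      = sin(-31.50°)sin(-67.80°) + cos(-31.50°)cos(-67.80°)cos(36.70°) = 0.7421
σ = 42.092° → d = Rσ = 6374·0.73465 = 4683 km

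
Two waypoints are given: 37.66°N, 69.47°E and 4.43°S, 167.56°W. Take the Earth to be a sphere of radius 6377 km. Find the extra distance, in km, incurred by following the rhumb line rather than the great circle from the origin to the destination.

408 km

Great circle: cos σ = sin φ₁ sin φ₂ + cos φ₁ cos φ₂ cos Δλ,  σ = 2.0677 rad → d_gc = 13185.8 km
Rhumb line: Δψ = -0.7879, q = Δφ/Δψ = 0.9324, d_rh = R√(Δφ²+q²Δλ²) = 13594.0 km
Excess = 13594.0 − 13185.8 = 408.2 ≈ 408 km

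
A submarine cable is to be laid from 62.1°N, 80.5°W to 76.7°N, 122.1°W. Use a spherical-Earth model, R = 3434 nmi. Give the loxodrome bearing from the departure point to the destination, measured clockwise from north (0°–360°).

Δψ = ln[tan(π/4+φ₂/2)/tan(π/4+φ₁/2)] = +0.7564
Δλ = -0.7261 rad (taken the short way round)
course = atan2(Δλ, Δψ) = 316.17°

316.2°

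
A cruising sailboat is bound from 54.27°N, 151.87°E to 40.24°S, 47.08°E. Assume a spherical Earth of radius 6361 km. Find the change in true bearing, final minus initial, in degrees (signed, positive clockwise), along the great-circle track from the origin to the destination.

Initial bearing θ₁ = atan2(sin Δλ cos φ₂, cos φ₁ sin φ₂ − sin φ₁ cos φ₂ cos Δλ) = 253.47°
Final bearing θ₂ = (initial bearing from the destination back to the start) + 180° = 227.17°
Δθ = θ₂ − θ₁ = -26.3°

-26.3°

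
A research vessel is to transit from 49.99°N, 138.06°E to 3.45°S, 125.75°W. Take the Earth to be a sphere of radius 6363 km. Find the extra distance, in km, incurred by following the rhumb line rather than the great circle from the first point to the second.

307 km

Great circle: cos σ = sin φ₁ sin φ₂ + cos φ₁ cos φ₂ cos Δλ,  σ = 1.6863 rad → d_gc = 10730.2 km
Rhumb line: Δψ = -1.0707, q = Δφ/Δψ = 0.8711, d_rh = R√(Δφ²+q²Δλ²) = 11037.3 km
Excess = 11037.3 − 10730.2 = 307.1 ≈ 307 km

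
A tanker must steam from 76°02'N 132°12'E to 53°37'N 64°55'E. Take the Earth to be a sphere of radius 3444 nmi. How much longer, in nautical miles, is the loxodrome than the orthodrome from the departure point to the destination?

Great circle: cos σ = sin φ₁ sin φ₂ + cos φ₁ cos φ₂ cos Δλ,  σ = 0.5798 rad → d_gc = 1996.95 nmi
Rhumb line: Δψ = -0.9869, q = Δφ/Δψ = 0.3964, d_rh = R√(Δφ²+q²Δλ²) = 2094.36 nmi
Excess = 2094.36 − 1996.95 = 97.41 ≈ 97 nmi

97 nmi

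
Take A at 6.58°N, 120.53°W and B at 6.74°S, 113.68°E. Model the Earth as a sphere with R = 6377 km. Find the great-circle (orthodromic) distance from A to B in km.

14044 km

Haversine: a = sin²(Δφ/2)+cos φ₁ cos φ₂ sin²(Δλ/2) = 0.79520;  σ = 2·atan2(√a,√(1−a))
σ = 126.185° → d = Rσ = 6377·2.20235 = 14044 km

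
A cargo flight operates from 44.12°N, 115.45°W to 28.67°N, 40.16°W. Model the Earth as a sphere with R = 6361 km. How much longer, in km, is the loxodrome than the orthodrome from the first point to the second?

Great circle: cos σ = sin φ₁ sin φ₂ + cos φ₁ cos φ₂ cos Δλ,  σ = 1.0542 rad → d_gc = 6705.7 km
Rhumb line: Δψ = -0.3371, q = Δφ/Δψ = 0.7998, d_rh = R√(Δφ²+q²Δλ²) = 6902.1 km
Excess = 6902.1 − 6705.7 = 196.4 ≈ 196 km

196 km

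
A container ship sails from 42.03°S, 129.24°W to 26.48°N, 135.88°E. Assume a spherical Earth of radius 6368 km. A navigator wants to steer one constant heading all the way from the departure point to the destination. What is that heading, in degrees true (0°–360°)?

307.9°

Δψ = ln[tan(π/4+φ₂/2)/tan(π/4+φ₁/2)] = +1.2894
Δλ = -1.6560 rad (taken the short way round)
course = atan2(Δλ, Δψ) = 307.91°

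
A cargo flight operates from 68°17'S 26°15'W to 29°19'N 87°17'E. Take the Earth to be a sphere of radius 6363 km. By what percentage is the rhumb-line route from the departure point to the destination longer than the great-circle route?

4.8%

Great circle: σ = 2.1941 rad → d_gc = Rσ = 13960.9 km
Rhumb: Δφ = +1.7034, Δλ = +1.9815, Δψ = +2.1868, q = Δφ/Δψ = 0.7790 → d_rh = R√(Δφ²+q²Δλ²) = 14626.9 km
Excess = (14626.9 − 13960.9) / 13960.9 = 666.0 / 13960.9 = 4.77% ≈ 4.8%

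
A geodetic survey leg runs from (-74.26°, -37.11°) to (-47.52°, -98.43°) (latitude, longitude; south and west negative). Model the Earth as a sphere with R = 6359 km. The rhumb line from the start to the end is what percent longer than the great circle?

Great circle: σ = 0.6472 rad → d_gc = Rσ = 4115.5 km
Rhumb: Δφ = +0.4667, Δλ = -1.0702, Δψ = +1.0338, q = Δφ/Δψ = 0.4514 → d_rh = R√(Δφ²+q²Δλ²) = 4271.5 km
Excess = (4271.5 − 4115.5) / 4115.5 = 156.0 / 4115.5 = 3.79% ≈ 3.8%

3.8%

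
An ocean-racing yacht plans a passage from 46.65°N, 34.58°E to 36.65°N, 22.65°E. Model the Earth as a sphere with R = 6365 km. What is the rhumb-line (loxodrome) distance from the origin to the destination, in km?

1486 km

Rhumb course C = atan2(Δλ, Δψ) with Δψ = ln[tan(π/4+φ₂/2)/tan(π/4+φ₁/2)] = -0.2343, Δλ = -0.2082 → C = 221.62°
d = R·|Δφ| / |cos C| = 6365·0.17453 / 0.74755 = 1486 km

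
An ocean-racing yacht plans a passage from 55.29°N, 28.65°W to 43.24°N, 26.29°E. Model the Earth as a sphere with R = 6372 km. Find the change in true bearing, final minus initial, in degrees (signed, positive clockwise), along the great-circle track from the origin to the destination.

+43.2°

Initial bearing θ₁ = atan2(sin Δλ cos φ₂, cos φ₁ sin φ₂ − sin φ₁ cos φ₂ cos Δλ) = 85.58°
Final bearing θ₂ = (initial bearing from the destination back to the start) + 180° = 128.80°
Δθ = θ₂ − θ₁ = +43.2°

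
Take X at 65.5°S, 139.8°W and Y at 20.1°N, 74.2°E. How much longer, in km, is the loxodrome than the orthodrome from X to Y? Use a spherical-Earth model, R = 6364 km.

1605 km

Great circle: cos σ = sin φ₁ sin φ₂ + cos φ₁ cos φ₂ cos Δλ,  σ = 2.2595 rad → d_gc = 14379.8 km
Rhumb line: Δψ = +1.8855, q = Δφ/Δψ = 0.7923, d_rh = R√(Δφ²+q²Δλ²) = 15984.4 km
Excess = 15984.4 − 14379.8 = 1604.6 ≈ 1605 km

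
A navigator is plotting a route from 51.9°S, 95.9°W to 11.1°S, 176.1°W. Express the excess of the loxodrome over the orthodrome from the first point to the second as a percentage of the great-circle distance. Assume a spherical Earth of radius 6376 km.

2.8%

Great circle: σ = 1.3134 rad → d_gc = Rσ = 8374.2 km
Rhumb: Δφ = +0.7121, Δλ = -1.3998, Δψ = +0.8684, q = Δφ/Δψ = 0.8200 → d_rh = R√(Δφ²+q²Δλ²) = 8612.6 km
Excess = (8612.6 − 8374.2) / 8374.2 = 238.4 / 8374.2 = 2.847% ≈ 2.8%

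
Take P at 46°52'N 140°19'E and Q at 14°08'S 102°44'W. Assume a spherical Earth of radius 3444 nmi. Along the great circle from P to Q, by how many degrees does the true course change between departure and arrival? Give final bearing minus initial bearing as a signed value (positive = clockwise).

+56.1°

Initial bearing θ₁ = atan2(sin Δλ cos φ₂, cos φ₁ sin φ₂ − sin φ₁ cos φ₂ cos Δλ) = 79.91°
Final bearing θ₂ = (initial bearing from the destination back to the start) + 180° = 136.04°
Δθ = θ₂ − θ₁ = +56.1°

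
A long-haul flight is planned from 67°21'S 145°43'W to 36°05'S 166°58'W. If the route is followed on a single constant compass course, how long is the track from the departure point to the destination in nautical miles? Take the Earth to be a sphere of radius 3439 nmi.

2020 nmi

Rhumb course C = atan2(Δλ, Δψ) with Δψ = ln[tan(π/4+φ₂/2)/tan(π/4+φ₁/2)] = +0.9320, Δλ = -0.3709 → C = 338.30°
d = R·|Δφ| / |cos C| = 3439·0.54571 / 0.92913 = 2020 nmi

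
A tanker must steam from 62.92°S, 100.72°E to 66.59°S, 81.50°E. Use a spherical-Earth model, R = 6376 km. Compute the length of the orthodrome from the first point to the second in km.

994 km

Haversine: a = sin²(Δφ/2)+cos φ₁ cos φ₂ sin²(Δλ/2) = 0.00607;  σ = 2·atan2(√a,√(1−a))
σ = 8.934° → d = Rσ = 6376·0.15593 = 994 km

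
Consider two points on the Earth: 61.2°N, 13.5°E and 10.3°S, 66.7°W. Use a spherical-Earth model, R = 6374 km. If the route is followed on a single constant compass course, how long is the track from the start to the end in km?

10748 km

Δψ = ln[tan(π/4+φ₂/2)/tan(π/4+φ₁/2)] = -1.5404;  Δφ = -1.2479 rad,  Δλ = -1.3998 rad
q = Δφ/Δψ = 0.8101
d = R·√(Δφ² + q²Δλ²) = 6374·1.68618 = 10748 km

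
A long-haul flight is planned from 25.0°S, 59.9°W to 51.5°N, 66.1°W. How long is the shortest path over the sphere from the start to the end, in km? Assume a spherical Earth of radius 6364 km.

8519 km

Haversine: a = sin²(Δφ/2)+cos φ₁ cos φ₂ sin²(Δλ/2) = 0.38493;  σ = 2·atan2(√a,√(1−a))
σ = 76.694° → d = Rσ = 6364·1.33857 = 8519 km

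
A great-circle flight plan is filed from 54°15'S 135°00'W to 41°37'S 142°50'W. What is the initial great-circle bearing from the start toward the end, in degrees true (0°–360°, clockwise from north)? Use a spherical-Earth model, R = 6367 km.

N = sin Δλ·cos φ₂ = -0.1019;  D = cos φ₁ sin φ₂ − sin φ₁ cos φ₂ cos Δλ = +0.2130
initial course = atan2(N, D) = 334.44°

334.4°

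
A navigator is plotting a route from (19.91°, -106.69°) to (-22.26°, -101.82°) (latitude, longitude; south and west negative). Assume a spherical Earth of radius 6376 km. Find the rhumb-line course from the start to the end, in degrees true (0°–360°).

Meridional parts: M(φ₁)=+0.3547, M(φ₂)=-0.3987 → ΔM = -0.7534;  Δλ = +0.0850 rad
tan C = Δλ / ΔM = -0.1128 → C = 173.56°

173.6°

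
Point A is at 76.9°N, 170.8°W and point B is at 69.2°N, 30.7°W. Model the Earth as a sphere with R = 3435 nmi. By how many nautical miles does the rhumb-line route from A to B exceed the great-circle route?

537 nmi

Great circle: cos σ = sin φ₁ sin φ₂ + cos φ₁ cos φ₂ cos Δλ,  σ = 0.5572 rad → d_gc = 1913.9 nmi
Rhumb line: Δψ = -0.4690, q = Δφ/Δψ = 0.2865, d_rh = R√(Δφ²+q²Δλ²) = 2450.5 nmi
Excess = 2450.5 − 1913.9 = 536.6 ≈ 537 nmi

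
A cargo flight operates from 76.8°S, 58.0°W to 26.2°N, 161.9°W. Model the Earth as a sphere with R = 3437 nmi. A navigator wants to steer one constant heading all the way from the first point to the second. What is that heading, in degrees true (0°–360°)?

Δψ = ln[tan(π/4+φ₂/2)/tan(π/4+φ₁/2)] = +2.6308
Δλ = -1.8134 rad (taken the short way round)
course = atan2(Δλ, Δψ) = 325.42°

325.4°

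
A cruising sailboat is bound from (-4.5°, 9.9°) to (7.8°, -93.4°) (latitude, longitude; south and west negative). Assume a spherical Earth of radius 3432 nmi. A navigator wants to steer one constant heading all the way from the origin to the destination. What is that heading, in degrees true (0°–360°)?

Δψ = ln[tan(π/4+φ₂/2)/tan(π/4+φ₁/2)] = +0.2152
Δλ = -1.8029 rad (taken the short way round)
course = atan2(Δλ, Δψ) = 276.81°

276.8°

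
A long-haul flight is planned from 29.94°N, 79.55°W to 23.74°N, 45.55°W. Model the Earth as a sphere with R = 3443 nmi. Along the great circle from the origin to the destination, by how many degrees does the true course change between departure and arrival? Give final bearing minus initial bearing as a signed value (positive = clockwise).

+15.7°

Initial bearing θ₁ = atan2(sin Δλ cos φ₂, cos φ₁ sin φ₂ − sin φ₁ cos φ₂ cos Δλ) = 93.34°
Final bearing θ₂ = (initial bearing from the destination back to the start) + 180° = 109.08°
Δθ = θ₂ − θ₁ = +15.7°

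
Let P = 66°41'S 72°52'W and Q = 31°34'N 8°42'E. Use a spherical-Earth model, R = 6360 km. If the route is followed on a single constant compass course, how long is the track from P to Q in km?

13063 km

Rhumb course C = atan2(Δλ, Δψ) with Δψ = ln[tan(π/4+φ₂/2)/tan(π/4+φ₁/2)] = +2.1594, Δλ = +1.4236 → C = 33.40°
d = R·|Δφ| / |cos C| = 6360·1.71479 / 0.83489 = 13063 km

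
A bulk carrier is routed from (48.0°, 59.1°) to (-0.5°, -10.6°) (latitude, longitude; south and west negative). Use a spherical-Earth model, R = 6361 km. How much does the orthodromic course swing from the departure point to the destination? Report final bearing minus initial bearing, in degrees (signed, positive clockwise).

-34.2°

At departure: θ₁ = atan2(sin Δλ cos φ₂, cos φ₁ sin φ₂ − sin φ₁ cos φ₂ cos Δλ) = 254.30°
At arrival: θ₂ = atan2(sin Δλ cos φ₁, −cos φ₂ sin φ₁ + sin φ₂ cos φ₁ cos Δλ) = 220.10°
Δθ = θ₂ − θ₁ = -34.2°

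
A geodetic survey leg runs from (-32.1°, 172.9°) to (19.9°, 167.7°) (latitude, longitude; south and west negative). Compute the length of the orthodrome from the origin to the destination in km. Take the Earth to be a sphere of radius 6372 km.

Haversine: a = sin²(Δφ/2)+cos φ₁ cos φ₂ sin²(Δλ/2) = 0.19381;  σ = 2·atan2(√a,√(1−a))
σ = 52.238° → d = Rσ = 6372·0.91172 = 5810 km

5810 km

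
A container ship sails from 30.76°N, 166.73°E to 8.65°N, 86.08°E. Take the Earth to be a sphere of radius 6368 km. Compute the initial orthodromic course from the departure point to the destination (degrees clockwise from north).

N = sin Δλ·cos φ₂ = -0.9755;  D = cos φ₁ sin φ₂ − sin φ₁ cos φ₂ cos Δλ = +0.0471
initial course = atan2(N, D) = 272.76°

272.8°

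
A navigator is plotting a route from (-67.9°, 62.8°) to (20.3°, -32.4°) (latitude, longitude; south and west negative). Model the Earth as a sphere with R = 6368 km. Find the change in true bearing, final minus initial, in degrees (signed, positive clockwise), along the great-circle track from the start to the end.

Initial bearing θ₁ = atan2(sin Δλ cos φ₂, cos φ₁ sin φ₂ − sin φ₁ cos φ₂ cos Δλ) = 273.17°
Final bearing θ₂ = (initial bearing from the destination back to the start) + 180° = 336.39°
Δθ = θ₂ − θ₁ = +63.2°

+63.2°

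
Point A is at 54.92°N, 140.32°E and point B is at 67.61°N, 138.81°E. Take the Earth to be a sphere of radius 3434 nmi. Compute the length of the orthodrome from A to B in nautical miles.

Haversine: a = sin²(Δφ/2)+cos φ₁ cos φ₂ sin²(Δλ/2) = 0.01225;  σ = 2·atan2(√a,√(1−a))
σ = 12.710° → d = Rσ = 3434·0.22183 = 762 nmi

762 nmi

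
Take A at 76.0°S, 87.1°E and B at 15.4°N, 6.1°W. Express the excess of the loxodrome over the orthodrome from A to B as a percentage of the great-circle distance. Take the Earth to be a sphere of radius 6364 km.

Great circle: σ = 1.8449 rad → d_gc = Rσ = 11741.0 km
Rhumb: Δφ = +1.5952, Δλ = -1.6266, Δψ = +2.3694, q = Δφ/Δψ = 0.6733 → d_rh = R√(Δφ²+q²Δλ²) = 12314.2 km
Excess = (12314.2 − 11741.0) / 11741.0 = 573.2 / 11741.0 = 4.88% ≈ 4.9%

4.9%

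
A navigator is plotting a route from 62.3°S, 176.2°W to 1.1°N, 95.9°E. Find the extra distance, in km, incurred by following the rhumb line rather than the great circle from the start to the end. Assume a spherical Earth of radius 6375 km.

Great circle: cos σ = sin φ₁ sin φ₂ + cos φ₁ cos φ₂ cos Δλ,  σ = 1.5708 rad → d_gc = 10013.6 km
Rhumb line: Δψ = +1.4194, q = Δφ/Δψ = 0.7796, d_rh = R√(Δφ²+q²Δλ²) = 10387.2 km
Excess = 10387.2 − 10013.6 = 373.6 ≈ 374 km

374 km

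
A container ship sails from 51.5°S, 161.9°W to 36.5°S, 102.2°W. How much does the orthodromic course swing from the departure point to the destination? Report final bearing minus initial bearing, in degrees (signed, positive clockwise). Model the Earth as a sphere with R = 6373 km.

-43.8°

At departure: θ₁ = atan2(sin Δλ cos φ₂, cos φ₁ sin φ₂ − sin φ₁ cos φ₂ cos Δλ) = 94.36°
At arrival: θ₂ = atan2(sin Δλ cos φ₁, −cos φ₂ sin φ₁ + sin φ₂ cos φ₁ cos Δλ) = 50.55°
Δθ = θ₂ − θ₁ = -43.8°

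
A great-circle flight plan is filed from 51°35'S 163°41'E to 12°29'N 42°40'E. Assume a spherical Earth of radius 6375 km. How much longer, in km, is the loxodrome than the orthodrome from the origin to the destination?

581 km

Great circle: cos σ = sin φ₁ sin φ₂ + cos φ₁ cos φ₂ cos Δλ,  σ = 2.0737 rad → d_gc = 13219.9 km
Rhumb line: Δψ = +1.2740, q = Δφ/Δψ = 0.8777, d_rh = R√(Δφ²+q²Δλ²) = 13801.2 km
Excess = 13801.2 − 13219.9 = 581.3 ≈ 581 km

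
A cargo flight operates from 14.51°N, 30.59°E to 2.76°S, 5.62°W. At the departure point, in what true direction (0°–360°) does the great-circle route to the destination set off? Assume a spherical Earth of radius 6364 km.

θ = atan2( sin Δλ·cos φ₂ ,  cos φ₁ sin φ₂ − sin φ₁ cos φ₂ cos Δλ )
  = atan2(-0.5901, -0.2485) = 247.16°

247.2°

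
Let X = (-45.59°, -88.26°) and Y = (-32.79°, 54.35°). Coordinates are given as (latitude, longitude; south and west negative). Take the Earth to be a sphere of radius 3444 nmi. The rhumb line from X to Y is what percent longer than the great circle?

17.0%

Great circle: σ = 1.6514 rad → d_gc = Rσ = 5687.5 nmi
Rhumb: Δφ = +0.2234, Δλ = +2.4890, Δψ = +0.2896, q = Δφ/Δψ = 0.7713 → d_rh = R√(Δφ²+q²Δλ²) = 6656.2 nmi
Excess = (6656.2 − 5687.5) / 5687.5 = 968.7 / 5687.5 = 17.03% ≈ 17.0%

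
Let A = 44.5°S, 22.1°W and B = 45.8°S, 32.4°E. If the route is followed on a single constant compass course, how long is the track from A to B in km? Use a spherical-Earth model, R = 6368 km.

4274 km

Δψ = ln[tan(π/4+φ₂/2)/tan(π/4+φ₁/2)] = -0.0322;  Δφ = -0.0227 rad,  Δλ = +0.9512 rad
q = Δφ/Δψ = 0.7052
d = R·√(Δφ² + q²Δλ²) = 6368·0.67118 = 4274 km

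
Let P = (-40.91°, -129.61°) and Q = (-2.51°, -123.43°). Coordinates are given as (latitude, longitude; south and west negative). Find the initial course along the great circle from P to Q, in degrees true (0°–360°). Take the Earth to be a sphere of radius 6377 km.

θ = atan2( sin Δλ·cos φ₂ ,  cos φ₁ sin φ₂ − sin φ₁ cos φ₂ cos Δλ )
  = atan2(+0.1075, +0.6173) = 9.88°

9.9°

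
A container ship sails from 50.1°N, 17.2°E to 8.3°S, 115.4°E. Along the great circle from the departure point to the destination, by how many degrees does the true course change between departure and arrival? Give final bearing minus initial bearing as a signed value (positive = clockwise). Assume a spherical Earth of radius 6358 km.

+50.5°

At departure: θ₁ = atan2(sin Δλ cos φ₂, cos φ₁ sin φ₂ − sin φ₁ cos φ₂ cos Δλ) = 89.08°
At arrival: θ₂ = atan2(sin Δλ cos φ₁, −cos φ₂ sin φ₁ + sin φ₂ cos φ₁ cos Δλ) = 139.60°
Δθ = θ₂ − θ₁ = +50.5°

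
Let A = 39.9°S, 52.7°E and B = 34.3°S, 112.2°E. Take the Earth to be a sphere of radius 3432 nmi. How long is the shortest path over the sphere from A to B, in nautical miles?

2810 nmi

cos σ = sin φ₁ sin φ₂ + cos φ₁ cos φ₂ cos Δλ
      = sin(-39.90°)sin(-34.30°) + cos(-39.90°)cos(-34.30°)cos(59.50°) = 0.6831
σ = 46.911° → d = Rσ = 3432·0.81876 = 2810 nmi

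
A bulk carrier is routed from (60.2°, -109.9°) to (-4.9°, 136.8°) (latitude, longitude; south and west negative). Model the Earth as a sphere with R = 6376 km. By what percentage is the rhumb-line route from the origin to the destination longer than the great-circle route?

6.1%

Great circle: σ = 1.8442 rad → d_gc = Rσ = 11758.4 km
Rhumb: Δφ = -1.1362, Δλ = -1.9775, Δψ = -1.4096, q = Δφ/Δψ = 0.8061 → d_rh = R√(Δφ²+q²Δλ²) = 12480.8 km
Excess = (12480.8 − 11758.4) / 11758.4 = 722.4 / 11758.4 = 6.14% ≈ 6.1%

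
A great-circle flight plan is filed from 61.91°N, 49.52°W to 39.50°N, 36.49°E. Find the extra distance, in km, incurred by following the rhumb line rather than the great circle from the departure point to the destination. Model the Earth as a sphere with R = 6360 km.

388 km

Great circle: cos σ = sin φ₁ sin φ₂ + cos φ₁ cos φ₂ cos Δλ,  σ = 0.9441 rad → d_gc = 6004.8 km
Rhumb line: Δψ = -0.6341, q = Δφ/Δψ = 0.6168, d_rh = R√(Δφ²+q²Δλ²) = 6393.0 km
Excess = 6393.0 − 6004.8 = 388.2 ≈ 388 km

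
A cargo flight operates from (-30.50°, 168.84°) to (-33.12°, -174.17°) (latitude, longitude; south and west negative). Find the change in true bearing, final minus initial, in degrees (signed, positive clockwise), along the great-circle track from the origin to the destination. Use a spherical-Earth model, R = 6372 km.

Initial bearing θ₁ = atan2(sin Δλ cos φ₂, cos φ₁ sin φ₂ − sin φ₁ cos φ₂ cos Δλ) = 104.71°
Final bearing θ₂ = (initial bearing from the destination back to the start) + 180° = 95.71°
Δθ = θ₂ − θ₁ = -9.0°

-9.0°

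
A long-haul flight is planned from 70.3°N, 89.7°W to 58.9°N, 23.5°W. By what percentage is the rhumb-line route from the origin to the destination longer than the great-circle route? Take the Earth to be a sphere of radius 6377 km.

Great circle: σ = 0.5024 rad → d_gc = Rσ = 3204.0 km
Rhumb: Δφ = -0.1990, Δλ = +1.1554, Δψ = -0.4717, q = Δφ/Δψ = 0.4219 → d_rh = R√(Δφ²+q²Δλ²) = 3357.2 km
Excess = (3357.2 − 3204.0) / 3204.0 = 153.2 / 3204.0 = 4.78% ≈ 4.8%

4.8%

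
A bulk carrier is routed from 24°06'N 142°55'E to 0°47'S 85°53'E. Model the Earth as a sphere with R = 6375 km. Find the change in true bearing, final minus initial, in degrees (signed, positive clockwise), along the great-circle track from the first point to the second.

-12.8°

At departure: θ₁ = atan2(sin Δλ cos φ₂, cos φ₁ sin φ₂ − sin φ₁ cos φ₂ cos Δλ) = 254.37°
At arrival: θ₂ = atan2(sin Δλ cos φ₁, −cos φ₂ sin φ₁ + sin φ₂ cos φ₁ cos Δλ) = 241.54°
Δθ = θ₂ − θ₁ = -12.8°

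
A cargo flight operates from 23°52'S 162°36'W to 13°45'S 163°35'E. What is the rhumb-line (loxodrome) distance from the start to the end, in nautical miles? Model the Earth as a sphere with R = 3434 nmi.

2009 nmi

Δψ = ln[tan(π/4+φ₂/2)/tan(π/4+φ₁/2)] = +0.1868;  Δφ = +0.1766 rad,  Δλ = -0.5902 rad
q = Δφ/Δψ = 0.9451
d = R·√(Δφ² + q²Δλ²) = 3434·0.58508 = 2009 nmi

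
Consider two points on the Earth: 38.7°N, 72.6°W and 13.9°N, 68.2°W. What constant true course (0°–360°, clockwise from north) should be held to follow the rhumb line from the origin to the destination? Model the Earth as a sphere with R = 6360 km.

Meridional parts: M(φ₁)=+0.7336, M(φ₂)=+0.2450 → ΔM = -0.4886;  Δλ = +0.0768 rad
tan C = Δλ / ΔM = -0.1572 → C = 171.07°

171.1°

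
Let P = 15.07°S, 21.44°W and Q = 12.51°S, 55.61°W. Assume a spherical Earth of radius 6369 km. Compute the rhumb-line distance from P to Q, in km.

Δψ = ln[tan(π/4+φ₂/2)/tan(π/4+φ₁/2)] = +0.0460;  Δφ = +0.0447 rad,  Δλ = -0.5964 rad
q = Δφ/Δψ = 0.9711
d = R·√(Δφ² + q²Δλ²) = 6369·0.58086 = 3699 km

3699 km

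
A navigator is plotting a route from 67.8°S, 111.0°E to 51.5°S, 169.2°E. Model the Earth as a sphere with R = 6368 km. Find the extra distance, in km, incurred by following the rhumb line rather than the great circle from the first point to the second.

119 km

Great circle: cos σ = sin φ₁ sin φ₂ + cos φ₁ cos φ₂ cos Δλ,  σ = 0.5576 rad → d_gc = 3550.6 km
Rhumb line: Δψ = +0.5766, q = Δφ/Δψ = 0.4934, d_rh = R√(Δφ²+q²Δλ²) = 3669.8 km
Excess = 3669.8 − 3550.6 = 119.2 ≈ 119 km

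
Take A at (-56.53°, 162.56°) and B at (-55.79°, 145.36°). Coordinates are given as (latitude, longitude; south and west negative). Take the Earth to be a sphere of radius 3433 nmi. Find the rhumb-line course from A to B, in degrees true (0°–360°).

Meridional parts: M(φ₁)=-1.2017, M(φ₂)=-1.1785 → ΔM = +0.0232;  Δλ = -0.3002 rad
tan C = Δλ / ΔM = -12.9431 → C = 274.42°

274.4°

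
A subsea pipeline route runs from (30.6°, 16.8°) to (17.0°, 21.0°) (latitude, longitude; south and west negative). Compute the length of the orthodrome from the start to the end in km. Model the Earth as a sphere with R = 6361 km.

1569 km

cos σ = sin φ₁ sin φ₂ + cos φ₁ cos φ₂ cos Δλ
      = sin(30.60°)sin(17.00°) + cos(30.60°)cos(17.00°)cos(4.20°) = 0.9698
σ = 14.129° → d = Rσ = 6361·0.24659 = 1569 km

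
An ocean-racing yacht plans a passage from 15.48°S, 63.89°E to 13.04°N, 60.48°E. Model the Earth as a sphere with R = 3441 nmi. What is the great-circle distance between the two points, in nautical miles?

1725 nmi

cos σ = sin φ₁ sin φ₂ + cos φ₁ cos φ₂ cos Δλ
      = sin(-15.48°)sin(13.04°) + cos(-15.48°)cos(13.04°)cos(-3.41°) = 0.8770
σ = 28.719° → d = Rσ = 3441·0.50124 = 1725 nmi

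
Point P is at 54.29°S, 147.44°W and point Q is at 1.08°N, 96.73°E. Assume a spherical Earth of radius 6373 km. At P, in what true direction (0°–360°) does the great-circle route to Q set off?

249.2°

θ = atan2( sin Δλ·cos φ₂ ,  cos φ₁ sin φ₂ − sin φ₁ cos φ₂ cos Δλ )
  = atan2(-0.8999, -0.3427) = 249.15°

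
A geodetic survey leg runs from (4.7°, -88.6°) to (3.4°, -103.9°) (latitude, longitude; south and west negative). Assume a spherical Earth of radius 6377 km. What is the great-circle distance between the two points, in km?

1705 km

Haversine: a = sin²(Δφ/2)+cos φ₁ cos φ₂ sin²(Δλ/2) = 0.01776;  σ = 2·atan2(√a,√(1−a))
σ = 15.317° → d = Rσ = 6377·0.26732 = 1705 km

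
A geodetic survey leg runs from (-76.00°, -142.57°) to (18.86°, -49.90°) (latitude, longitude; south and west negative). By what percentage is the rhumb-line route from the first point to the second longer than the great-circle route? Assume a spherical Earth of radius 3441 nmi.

4.6%

Great circle: σ = 1.9011 rad → d_gc = Rσ = 6541.6 nmi
Rhumb: Δφ = +1.6556, Δλ = +1.6174, Δψ = +2.4326, q = Δφ/Δψ = 0.6806 → d_rh = R√(Δφ²+q²Δλ²) = 6841.3 nmi
Excess = (6841.3 − 6541.6) / 6541.6 = 299.7 / 6541.6 = 4.58% ≈ 4.6%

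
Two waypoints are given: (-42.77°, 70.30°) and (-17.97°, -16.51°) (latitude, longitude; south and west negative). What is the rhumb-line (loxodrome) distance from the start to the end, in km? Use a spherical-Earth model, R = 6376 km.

8675 km

Rhumb course C = atan2(Δλ, Δψ) with Δψ = ln[tan(π/4+φ₂/2)/tan(π/4+φ₁/2)] = +0.5085, Δλ = -1.5151 → C = 288.55°
d = R·|Δφ| / |cos C| = 6376·0.43284 / 0.31815 = 8675 km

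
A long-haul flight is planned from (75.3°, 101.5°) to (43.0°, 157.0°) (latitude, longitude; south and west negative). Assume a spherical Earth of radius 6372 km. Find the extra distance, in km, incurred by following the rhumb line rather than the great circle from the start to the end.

Great circle: cos σ = sin φ₁ sin φ₂ + cos φ₁ cos φ₂ cos Δλ,  σ = 0.7001 rad → d_gc = 4460.9 km
Rhumb line: Δψ = -1.2152, q = Δφ/Δψ = 0.4639, d_rh = R√(Δφ²+q²Δλ²) = 4593.8 km
Excess = 4593.8 − 4460.9 = 132.9 ≈ 133 km

133 km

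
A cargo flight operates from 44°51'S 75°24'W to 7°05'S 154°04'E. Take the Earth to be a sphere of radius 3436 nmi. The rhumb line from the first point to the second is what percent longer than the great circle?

Great circle: σ = 1.9501 rad → d_gc = Rσ = 6700.5 nmi
Rhumb: Δφ = +0.6592, Δλ = -2.2782, Δψ = +0.7537, q = Δφ/Δψ = 0.8745 → d_rh = R√(Δφ²+q²Δλ²) = 7210.7 nmi
Excess = (7210.7 − 6700.5) / 6700.5 = 510.2 / 6700.5 = 7.61% ≈ 7.6%

7.6%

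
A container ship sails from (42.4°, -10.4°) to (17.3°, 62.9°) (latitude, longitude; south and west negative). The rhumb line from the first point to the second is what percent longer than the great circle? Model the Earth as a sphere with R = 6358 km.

2.0%

Great circle: σ = 1.1559 rad → d_gc = Rσ = 7349.0 km
Rhumb: Δφ = -0.4381, Δλ = +1.2793, Δψ = -0.5120, q = Δφ/Δψ = 0.8557 → d_rh = R√(Δφ²+q²Δλ²) = 7496.8 km
Excess = (7496.8 − 7349.0) / 7349.0 = 147.8 / 7349.0 = 2.01% ≈ 2.0%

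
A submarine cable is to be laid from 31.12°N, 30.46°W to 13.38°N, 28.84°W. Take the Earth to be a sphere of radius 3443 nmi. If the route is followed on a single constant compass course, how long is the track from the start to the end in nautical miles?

Rhumb course C = atan2(Δλ, Δψ) with Δψ = ln[tan(π/4+φ₂/2)/tan(π/4+φ₁/2)] = -0.3363, Δλ = +0.0283 → C = 175.19°
d = R·|Δφ| / |cos C| = 3443·0.30962 / 0.99648 = 1070 nmi

1070 nmi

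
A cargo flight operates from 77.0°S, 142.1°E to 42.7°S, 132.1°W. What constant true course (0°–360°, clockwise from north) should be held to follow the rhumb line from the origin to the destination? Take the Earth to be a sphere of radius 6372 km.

Meridional parts: M(φ₁)=-2.1721, M(φ₂)=-0.8257 → ΔM = +1.3464;  Δλ = +1.4975 rad
tan C = Δλ / ΔM = +1.1122 → C = 48.04°

48.0°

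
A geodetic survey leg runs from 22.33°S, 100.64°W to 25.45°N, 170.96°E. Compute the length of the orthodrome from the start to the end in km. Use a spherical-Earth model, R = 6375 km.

10909 km

cos σ = sin φ₁ sin φ₂ + cos φ₁ cos φ₂ cos Δλ
      = sin(-22.33°)sin(25.45°) + cos(-22.33°)cos(25.45°)cos(-88.40°) = -0.1399
σ = 98.045° → d = Rσ = 6375·1.71121 = 10909 km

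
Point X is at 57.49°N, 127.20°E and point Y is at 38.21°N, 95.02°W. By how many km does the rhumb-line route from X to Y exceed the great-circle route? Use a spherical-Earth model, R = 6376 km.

1671 km

Great circle: cos σ = sin φ₁ sin φ₂ + cos φ₁ cos φ₂ cos Δλ,  σ = 1.3604 rad → d_gc = 8673.7 km
Rhumb line: Δψ = -0.5098, q = Δφ/Δψ = 0.6600, d_rh = R√(Δφ²+q²Δλ²) = 10344.6 km
Excess = 10344.6 − 8673.7 = 1670.9 ≈ 1671 km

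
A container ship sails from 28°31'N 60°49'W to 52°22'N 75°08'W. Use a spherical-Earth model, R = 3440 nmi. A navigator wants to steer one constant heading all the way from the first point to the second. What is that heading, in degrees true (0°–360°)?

Δψ = ln[tan(π/4+φ₂/2)/tan(π/4+φ₁/2)] = +0.5570
Δλ = -0.2499 rad (taken the short way round)
course = atan2(Δλ, Δψ) = 335.84°

335.8°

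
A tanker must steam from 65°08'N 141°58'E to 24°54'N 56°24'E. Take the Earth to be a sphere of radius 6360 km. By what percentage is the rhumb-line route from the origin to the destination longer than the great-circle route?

Great circle: σ = 1.1467 rad → d_gc = Rσ = 7293.1 km
Rhumb: Δφ = -0.7022, Δλ = -1.4934, Δψ = -1.0630, q = Δφ/Δψ = 0.6606 → d_rh = R√(Δφ²+q²Δλ²) = 7701.4 km
Excess = (7701.4 − 7293.1) / 7293.1 = 408.3 / 7293.1 = 5.60% ≈ 5.6%

5.6%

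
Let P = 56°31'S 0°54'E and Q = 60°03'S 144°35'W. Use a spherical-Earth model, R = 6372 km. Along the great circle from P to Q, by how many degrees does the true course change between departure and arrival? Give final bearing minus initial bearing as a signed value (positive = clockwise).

Initial bearing θ₁ = atan2(sin Δλ cos φ₂, cos φ₁ sin φ₂ − sin φ₁ cos φ₂ cos Δλ) = 199.01°
Final bearing θ₂ = (initial bearing from the destination back to the start) + 180° = 338.90°
Δθ = θ₂ − θ₁ = +139.9°

+139.9°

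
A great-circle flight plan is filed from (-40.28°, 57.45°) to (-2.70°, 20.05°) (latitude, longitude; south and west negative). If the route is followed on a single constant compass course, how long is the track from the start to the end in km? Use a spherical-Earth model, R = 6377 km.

Rhumb course C = atan2(Δλ, Δψ) with Δψ = ln[tan(π/4+φ₂/2)/tan(π/4+φ₁/2)] = +0.7222, Δλ = -0.6528 → C = 317.89°
d = R·|Δφ| / |cos C| = 6377·0.65589 / 0.74186 = 5638 km

5638 km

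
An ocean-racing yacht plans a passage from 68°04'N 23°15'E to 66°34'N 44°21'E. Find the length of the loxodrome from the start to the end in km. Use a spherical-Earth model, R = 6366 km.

Rhumb course C = atan2(Δλ, Δψ) with Δψ = ln[tan(π/4+φ₂/2)/tan(π/4+φ₁/2)] = -0.0679, Δλ = +0.3683 → C = 100.45°
d = R·|Δφ| / |cos C| = 6366·0.02618 / 0.18135 = 919 km

919 km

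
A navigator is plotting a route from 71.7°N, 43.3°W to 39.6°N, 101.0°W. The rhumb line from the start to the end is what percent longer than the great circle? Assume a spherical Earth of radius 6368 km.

Great circle: σ = 0.7459 rad → d_gc = Rσ = 4750.0 km
Rhumb: Δφ = -0.5603, Δλ = -1.0071, Δψ = -1.0721, q = Δφ/Δψ = 0.5226 → d_rh = R√(Δφ²+q²Δλ²) = 4894.8 km
Excess = (4894.8 − 4750.0) / 4750.0 = 144.8 / 4750.0 = 3.048% ≈ 3.0%

3.0%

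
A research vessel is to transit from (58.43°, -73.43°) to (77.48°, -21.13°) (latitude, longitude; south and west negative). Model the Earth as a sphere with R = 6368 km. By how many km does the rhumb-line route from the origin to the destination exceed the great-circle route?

Great circle: cos σ = sin φ₁ sin φ₂ + cos φ₁ cos φ₂ cos Δλ,  σ = 0.4484 rad → d_gc = 2855.4 km
Rhumb line: Δψ = +0.9466, q = Δφ/Δψ = 0.3512, d_rh = R√(Δφ²+q²Δλ²) = 2941.2 km
Excess = 2941.2 − 2855.4 = 85.8 ≈ 86 km

86 km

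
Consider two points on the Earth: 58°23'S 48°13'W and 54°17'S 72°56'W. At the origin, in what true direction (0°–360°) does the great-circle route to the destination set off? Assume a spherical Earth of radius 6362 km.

276.1°

N = sin Δλ·cos φ₂ = -0.2441;  D = cos φ₁ sin φ₂ − sin φ₁ cos φ₂ cos Δλ = +0.0260
initial course = atan2(N, D) = 276.07°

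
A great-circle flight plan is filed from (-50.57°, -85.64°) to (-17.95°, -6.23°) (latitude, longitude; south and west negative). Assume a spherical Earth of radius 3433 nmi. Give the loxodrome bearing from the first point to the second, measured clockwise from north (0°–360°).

62.9°

Meridional parts: M(φ₁)=-1.0263, M(φ₂)=-0.3185 → ΔM = +0.7077;  Δλ = +1.3860 rad
tan C = Δλ / ΔM = +1.9584 → C = 62.95°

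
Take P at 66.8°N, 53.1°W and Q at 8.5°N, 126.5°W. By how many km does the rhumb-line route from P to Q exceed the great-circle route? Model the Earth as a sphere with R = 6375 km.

275 km

Great circle: cos σ = sin φ₁ sin φ₂ + cos φ₁ cos φ₂ cos Δλ,  σ = 1.3210 rad → d_gc = 8421.6 km
Rhumb line: Δψ = -1.4345, q = Δφ/Δψ = 0.7093, d_rh = R√(Δφ²+q²Δλ²) = 8696.8 km
Excess = 8696.8 − 8421.6 = 275.2 ≈ 275 km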